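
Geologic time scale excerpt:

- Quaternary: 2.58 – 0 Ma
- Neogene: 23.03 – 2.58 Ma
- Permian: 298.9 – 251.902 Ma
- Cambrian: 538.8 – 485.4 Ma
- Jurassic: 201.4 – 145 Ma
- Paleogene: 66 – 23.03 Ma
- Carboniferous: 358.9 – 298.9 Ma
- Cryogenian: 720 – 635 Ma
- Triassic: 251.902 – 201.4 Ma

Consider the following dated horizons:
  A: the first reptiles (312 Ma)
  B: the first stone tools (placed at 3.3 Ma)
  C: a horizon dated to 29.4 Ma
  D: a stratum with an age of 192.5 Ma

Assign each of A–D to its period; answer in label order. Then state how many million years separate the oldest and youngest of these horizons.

A — Carboniferous; B — Neogene; C — Paleogene; D — Jurassic; span 308.7 million years

A: 312 Ma lies in 358.9–298.9 Ma, so Carboniferous.
B: 3.3 Ma lies in 23.03–2.58 Ma, so Neogene.
C: 29.4 Ma lies in 66–23.03 Ma, so Paleogene.
D: 192.5 Ma lies in 201.4–145 Ma, so Jurassic.
Oldest = 312 Ma, youngest = 3.3 Ma → span 308.7 Myr.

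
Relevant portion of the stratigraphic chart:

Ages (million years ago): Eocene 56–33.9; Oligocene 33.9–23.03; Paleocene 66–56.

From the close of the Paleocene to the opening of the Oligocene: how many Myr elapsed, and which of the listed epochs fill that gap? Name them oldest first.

The Paleocene closes at 56 Ma and the Oligocene opens at 33.9 Ma, so the interval is 56 − 33.9 = 22.1 Myr.
An epoch fits inside if it starts at or after 56 Ma and ends at or before 33.9 Ma; oldest first that gives Eocene.

22.1 million years; Eocene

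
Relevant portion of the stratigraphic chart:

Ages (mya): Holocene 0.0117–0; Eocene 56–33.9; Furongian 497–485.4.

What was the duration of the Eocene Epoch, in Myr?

22.1 million years

56 − 33.9 = 22.1 million years.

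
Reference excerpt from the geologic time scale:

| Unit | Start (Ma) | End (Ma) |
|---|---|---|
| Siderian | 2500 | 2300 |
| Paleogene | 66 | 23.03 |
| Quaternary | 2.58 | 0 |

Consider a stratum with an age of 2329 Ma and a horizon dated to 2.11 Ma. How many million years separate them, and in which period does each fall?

2326.89 million years apart; the first in the Siderian, the second in the Quaternary

Elapsed time: 2329 − 2.11 = 2326.89 Myr.
2329 Ma lies within 2500–2300 Ma: Siderian.
2.11 Ma lies within 2.58–0 Ma: Quaternary.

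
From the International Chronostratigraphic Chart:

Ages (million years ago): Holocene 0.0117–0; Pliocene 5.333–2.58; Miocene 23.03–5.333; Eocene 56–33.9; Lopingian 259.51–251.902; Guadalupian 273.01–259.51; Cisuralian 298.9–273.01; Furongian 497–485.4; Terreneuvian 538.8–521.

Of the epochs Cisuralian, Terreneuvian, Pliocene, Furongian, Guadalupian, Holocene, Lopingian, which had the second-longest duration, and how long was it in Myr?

Durations: Cisuralian 25.89; Terreneuvian 17.8; Pliocene 2.753; Furongian 11.6; Guadalupian 13.5; Holocene 0.0117; Lopingian 7.608 Myr.
Sorted longest-first: Cisuralian (25.89), Terreneuvian (17.8), Guadalupian (13.5), Furongian (11.6), Lopingian (7.608), Pliocene (2.753), Holocene (0.0117).
The second longest is Terreneuvian at 17.8 Myr.

Terreneuvian, 17.8 million years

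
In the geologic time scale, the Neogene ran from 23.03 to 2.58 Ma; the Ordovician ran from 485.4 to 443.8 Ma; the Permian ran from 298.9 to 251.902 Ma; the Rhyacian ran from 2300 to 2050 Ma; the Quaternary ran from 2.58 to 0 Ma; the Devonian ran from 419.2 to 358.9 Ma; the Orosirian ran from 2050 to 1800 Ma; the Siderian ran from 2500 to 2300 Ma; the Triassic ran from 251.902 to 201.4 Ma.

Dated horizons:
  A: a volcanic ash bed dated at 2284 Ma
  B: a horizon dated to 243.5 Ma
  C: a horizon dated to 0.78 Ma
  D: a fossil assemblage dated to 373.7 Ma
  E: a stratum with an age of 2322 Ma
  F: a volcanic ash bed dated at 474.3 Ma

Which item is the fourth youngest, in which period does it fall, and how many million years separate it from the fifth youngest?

Smaller Ma means younger, so youngest first: C 0.78 < B 243.5 < D 373.7 < F 474.3 < A 2284 < E 2322.
Counting 4 along gives F (474.3 Ma); the excerpt puts that inside the Ordovician, 485.4–443.8 Ma.
Next in line is A (2284 Ma), and 2284 − 474.3 = 1809.7 Myr.

F, in the Ordovician; 1809.7 million years to A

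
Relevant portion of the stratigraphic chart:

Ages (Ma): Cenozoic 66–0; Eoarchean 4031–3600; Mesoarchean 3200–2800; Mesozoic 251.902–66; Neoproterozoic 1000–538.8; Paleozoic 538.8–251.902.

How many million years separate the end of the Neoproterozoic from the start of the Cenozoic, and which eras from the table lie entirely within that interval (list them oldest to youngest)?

472.8 million years; Paleozoic, Mesozoic

End of Neoproterozoic = 538.8 Ma; start of Cenozoic = 66 Ma.
Gap = 538.8 − 66 = 472.8 Myr.
Eras wholly inside 538.8–66 Ma: Paleozoic (538.8–251.902), Mesozoic (251.902–66).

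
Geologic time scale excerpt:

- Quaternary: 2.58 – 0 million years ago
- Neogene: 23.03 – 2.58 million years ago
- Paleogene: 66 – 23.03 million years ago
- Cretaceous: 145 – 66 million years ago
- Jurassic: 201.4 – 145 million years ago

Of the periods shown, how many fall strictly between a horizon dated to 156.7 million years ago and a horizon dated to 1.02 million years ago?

The older date is 156.7 Ma and the younger is 1.02 Ma.
Periods with start < 156.7 and end > 1.02 Ma: Cretaceous (145–66), Paleogene (66–23.03), Neogene (23.03–2.58).
That is 3 complete periods.

3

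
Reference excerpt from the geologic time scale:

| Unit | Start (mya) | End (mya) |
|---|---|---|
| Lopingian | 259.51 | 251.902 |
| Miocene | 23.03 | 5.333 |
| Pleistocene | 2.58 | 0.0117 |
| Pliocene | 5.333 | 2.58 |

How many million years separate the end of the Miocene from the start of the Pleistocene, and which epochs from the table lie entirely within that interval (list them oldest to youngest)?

2.753 million years; Pliocene

The Miocene closes at 5.333 Ma and the Pleistocene opens at 2.58 Ma, so the interval is 5.333 − 2.58 = 2.753 Myr.
An epoch fits inside if it starts at or after 5.333 Ma and ends at or before 2.58 Ma; oldest first that gives Pliocene.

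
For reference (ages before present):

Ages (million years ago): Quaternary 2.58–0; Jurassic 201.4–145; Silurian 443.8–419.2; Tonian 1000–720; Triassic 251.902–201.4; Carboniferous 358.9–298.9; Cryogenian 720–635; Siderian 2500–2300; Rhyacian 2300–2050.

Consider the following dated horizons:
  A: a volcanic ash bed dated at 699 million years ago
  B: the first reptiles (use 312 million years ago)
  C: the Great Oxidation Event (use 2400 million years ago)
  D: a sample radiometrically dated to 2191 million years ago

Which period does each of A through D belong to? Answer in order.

A: 699 Ma lies in 720–635 Ma, so Cryogenian.
B: 312 Ma lies in 358.9–298.9 Ma, so Carboniferous.
C: 2400 Ma lies in 2500–2300 Ma, so Siderian.
D: 2191 Ma lies in 2300–2050 Ma, so Rhyacian.

A — Cryogenian; B — Carboniferous; C — Siderian; D — Rhyacian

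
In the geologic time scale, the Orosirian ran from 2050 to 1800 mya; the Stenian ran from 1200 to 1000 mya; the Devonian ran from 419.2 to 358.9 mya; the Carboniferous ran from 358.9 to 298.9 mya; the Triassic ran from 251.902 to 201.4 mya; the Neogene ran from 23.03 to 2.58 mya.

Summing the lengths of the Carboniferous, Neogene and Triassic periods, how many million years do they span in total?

130.952 million years

Duration is start − end for each: (358.9 − 298.9) + (23.03 − 2.58) + (251.902 − 201.4).
That is 60 + 20.45 + 50.502, which totals 130.952 million years.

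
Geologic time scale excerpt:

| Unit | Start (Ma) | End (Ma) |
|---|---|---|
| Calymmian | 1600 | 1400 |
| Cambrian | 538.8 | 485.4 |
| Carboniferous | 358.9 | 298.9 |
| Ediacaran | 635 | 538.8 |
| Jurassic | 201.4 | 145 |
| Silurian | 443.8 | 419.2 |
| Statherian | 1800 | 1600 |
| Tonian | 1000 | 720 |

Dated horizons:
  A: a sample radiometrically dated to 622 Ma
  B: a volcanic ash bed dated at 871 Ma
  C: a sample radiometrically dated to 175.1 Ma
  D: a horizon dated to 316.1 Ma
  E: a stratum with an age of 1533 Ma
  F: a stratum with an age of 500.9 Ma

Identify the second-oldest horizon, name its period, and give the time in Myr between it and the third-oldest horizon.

Larger Ma means older, so oldest first: E 1533 > B 871 > A 622 > F 500.9 > D 316.1 > C 175.1.
Counting 2 along gives B (871 Ma); the excerpt puts that inside the Tonian, 1000–720 Ma.
Next in line is A (622 Ma), and 871 − 622 = 249 Myr.

B, in the Tonian; 249 million years to A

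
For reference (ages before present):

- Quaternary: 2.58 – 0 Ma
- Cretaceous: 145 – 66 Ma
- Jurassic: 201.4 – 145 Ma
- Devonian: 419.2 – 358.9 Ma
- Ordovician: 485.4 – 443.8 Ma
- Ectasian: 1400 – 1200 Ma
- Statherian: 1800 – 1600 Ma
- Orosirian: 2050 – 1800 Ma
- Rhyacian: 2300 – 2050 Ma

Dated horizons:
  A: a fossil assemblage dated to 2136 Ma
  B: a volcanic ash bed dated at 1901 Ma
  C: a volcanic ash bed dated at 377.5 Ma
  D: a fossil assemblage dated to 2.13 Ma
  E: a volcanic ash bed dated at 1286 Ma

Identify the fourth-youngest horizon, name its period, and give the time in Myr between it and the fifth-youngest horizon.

Smaller Ma means younger, so youngest first: D 2.13 < C 377.5 < E 1286 < B 1901 < A 2136.
Counting 4 along gives B (1901 Ma); the excerpt puts that inside the Orosirian, 2050–1800 Ma.
Next in line is A (2136 Ma), and 2136 − 1901 = 235 Myr.

B, in the Orosirian; 235 million years to A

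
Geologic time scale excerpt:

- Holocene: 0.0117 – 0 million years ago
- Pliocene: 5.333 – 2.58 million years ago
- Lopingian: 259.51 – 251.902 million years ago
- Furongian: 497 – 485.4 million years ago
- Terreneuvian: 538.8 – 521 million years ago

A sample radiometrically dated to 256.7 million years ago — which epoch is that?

Lopingian

256.7 Ma lies between 259.51 and 251.902 Ma, so it falls in the Lopingian.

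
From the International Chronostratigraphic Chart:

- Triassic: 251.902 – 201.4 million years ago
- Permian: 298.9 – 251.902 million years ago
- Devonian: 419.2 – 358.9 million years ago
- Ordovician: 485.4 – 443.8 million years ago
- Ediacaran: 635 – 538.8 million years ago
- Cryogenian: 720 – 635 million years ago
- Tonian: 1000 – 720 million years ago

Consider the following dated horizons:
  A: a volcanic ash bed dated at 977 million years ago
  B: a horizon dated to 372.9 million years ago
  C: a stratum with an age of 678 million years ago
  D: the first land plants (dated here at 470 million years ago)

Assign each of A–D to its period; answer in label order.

A: 977 Ma lies in 1000–720 Ma, so Tonian.
B: 372.9 Ma lies in 419.2–358.9 Ma, so Devonian.
C: 678 Ma lies in 720–635 Ma, so Cryogenian.
D: 470 Ma lies in 485.4–443.8 Ma, so Ordovician.

A — Tonian; B — Devonian; C — Cryogenian; D — Ordovician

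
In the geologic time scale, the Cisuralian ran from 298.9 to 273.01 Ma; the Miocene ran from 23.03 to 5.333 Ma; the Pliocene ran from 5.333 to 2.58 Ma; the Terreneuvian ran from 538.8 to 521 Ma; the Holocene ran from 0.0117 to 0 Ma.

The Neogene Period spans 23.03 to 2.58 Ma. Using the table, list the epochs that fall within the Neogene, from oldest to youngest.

Epochs with both bounds inside 23.03–2.58 Ma: Miocene (23.03–5.333), Pliocene (5.333–2.58).

Miocene, Pliocene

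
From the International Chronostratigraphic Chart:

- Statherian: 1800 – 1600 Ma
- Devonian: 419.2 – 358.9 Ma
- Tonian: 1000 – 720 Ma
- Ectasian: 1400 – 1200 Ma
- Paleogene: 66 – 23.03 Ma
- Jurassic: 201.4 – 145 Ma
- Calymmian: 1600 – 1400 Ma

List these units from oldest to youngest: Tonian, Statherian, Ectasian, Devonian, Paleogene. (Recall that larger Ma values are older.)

Statherian, Ectasian, Tonian, Devonian, Paleogene

Sorting by start age (descending Ma, since larger Ma = older): Statherian began 1800, Ectasian began 1400, Tonian began 1000, Devonian began 419.2, Paleogene began 66.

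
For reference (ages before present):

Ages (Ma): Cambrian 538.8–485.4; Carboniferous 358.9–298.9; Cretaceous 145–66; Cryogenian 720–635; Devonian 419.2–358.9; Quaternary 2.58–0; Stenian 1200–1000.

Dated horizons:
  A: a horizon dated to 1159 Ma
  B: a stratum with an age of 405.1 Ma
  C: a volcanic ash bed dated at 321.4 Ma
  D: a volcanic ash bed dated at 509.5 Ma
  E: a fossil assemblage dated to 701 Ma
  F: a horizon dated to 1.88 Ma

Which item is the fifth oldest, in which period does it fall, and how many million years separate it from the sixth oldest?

Sorted oldest-first by Ma: A (1159), E (701), D (509.5), B (405.1), C (321.4), F (1.88).
The fifth oldest is C at 321.4 Ma, which lies in 358.9–298.9 Ma: the Carboniferous.
The sixth oldest is F at 1.88 Ma; separation = |321.4 − 1.88| = 319.52 Myr.

C, in the Carboniferous; 319.52 million years to F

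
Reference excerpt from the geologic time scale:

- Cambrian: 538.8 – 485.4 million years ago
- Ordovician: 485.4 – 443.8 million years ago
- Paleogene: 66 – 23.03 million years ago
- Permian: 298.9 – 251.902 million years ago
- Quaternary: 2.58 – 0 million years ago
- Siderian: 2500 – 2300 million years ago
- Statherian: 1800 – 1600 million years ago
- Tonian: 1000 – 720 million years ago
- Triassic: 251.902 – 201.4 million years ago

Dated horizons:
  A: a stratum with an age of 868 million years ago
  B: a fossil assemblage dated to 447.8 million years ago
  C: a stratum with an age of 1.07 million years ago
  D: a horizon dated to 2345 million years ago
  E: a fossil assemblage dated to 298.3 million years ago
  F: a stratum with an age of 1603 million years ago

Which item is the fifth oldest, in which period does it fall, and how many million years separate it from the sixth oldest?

Sorted oldest-first by Ma: D (2345), F (1603), A (868), B (447.8), E (298.3), C (1.07).
The fifth oldest is E at 298.3 Ma, which lies in 298.9–251.902 Ma: the Permian.
The sixth oldest is C at 1.07 Ma; separation = |298.3 − 1.07| = 297.23 Myr.

E, in the Permian; 297.23 million years to C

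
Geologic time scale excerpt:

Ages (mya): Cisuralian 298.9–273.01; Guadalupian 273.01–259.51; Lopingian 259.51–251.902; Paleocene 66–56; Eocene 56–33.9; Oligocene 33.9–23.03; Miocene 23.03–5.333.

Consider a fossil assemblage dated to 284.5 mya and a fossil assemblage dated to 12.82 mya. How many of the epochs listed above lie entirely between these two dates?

5

284.5 Ma sits inside the Cisuralian (298.9–273.01) and 12.82 Ma inside the Miocene (23.03–5.333); neither of those is wholly between the two dates.
The listed epochs lying completely between them are Guadalupian, Lopingian, Paleocene, Eocene, Oligocene — 5 in all.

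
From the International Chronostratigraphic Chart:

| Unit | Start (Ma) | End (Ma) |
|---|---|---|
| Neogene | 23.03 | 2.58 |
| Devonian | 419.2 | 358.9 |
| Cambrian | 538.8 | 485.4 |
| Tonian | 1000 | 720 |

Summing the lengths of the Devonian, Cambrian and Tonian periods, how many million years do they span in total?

Duration is start − end for each: (419.2 − 358.9) + (538.8 − 485.4) + (1000 − 720).
That is 60.3 + 53.4 + 280, which totals 393.7 million years.

393.7 million years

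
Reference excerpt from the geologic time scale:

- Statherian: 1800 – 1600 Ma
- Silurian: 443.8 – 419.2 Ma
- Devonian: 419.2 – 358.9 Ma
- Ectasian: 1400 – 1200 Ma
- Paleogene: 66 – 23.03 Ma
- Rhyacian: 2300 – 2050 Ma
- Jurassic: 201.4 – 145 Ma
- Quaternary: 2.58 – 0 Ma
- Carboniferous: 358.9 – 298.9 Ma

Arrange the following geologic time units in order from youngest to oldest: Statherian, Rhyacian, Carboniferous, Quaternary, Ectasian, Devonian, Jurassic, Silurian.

Quaternary, then Jurassic, then Carboniferous, then Devonian, then Silurian, then Ectasian, then Statherian, then Rhyacian

Sorting by start age (ascending Ma, since larger Ma = older): Quaternary began 2.58, Jurassic began 201.4, Carboniferous began 358.9, Devonian began 419.2, Silurian began 443.8, Ectasian began 1400, Statherian began 1800, Rhyacian began 2300.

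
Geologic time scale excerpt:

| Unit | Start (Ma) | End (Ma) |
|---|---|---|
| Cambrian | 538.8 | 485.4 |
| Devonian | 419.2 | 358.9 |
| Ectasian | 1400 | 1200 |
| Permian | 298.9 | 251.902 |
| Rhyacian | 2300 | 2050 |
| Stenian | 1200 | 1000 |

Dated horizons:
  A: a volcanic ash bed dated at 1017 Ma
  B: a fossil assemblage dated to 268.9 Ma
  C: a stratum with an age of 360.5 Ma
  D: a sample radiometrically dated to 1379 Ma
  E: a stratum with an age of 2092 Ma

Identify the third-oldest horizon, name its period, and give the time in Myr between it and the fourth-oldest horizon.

A, in the Stenian; 656.5 million years to C

Sorted oldest-first by Ma: E (2092), D (1379), A (1017), C (360.5), B (268.9).
The third oldest is A at 1017 Ma, which lies in 1200–1000 Ma: the Stenian.
The fourth oldest is C at 360.5 Ma; separation = |1017 − 360.5| = 656.5 Myr.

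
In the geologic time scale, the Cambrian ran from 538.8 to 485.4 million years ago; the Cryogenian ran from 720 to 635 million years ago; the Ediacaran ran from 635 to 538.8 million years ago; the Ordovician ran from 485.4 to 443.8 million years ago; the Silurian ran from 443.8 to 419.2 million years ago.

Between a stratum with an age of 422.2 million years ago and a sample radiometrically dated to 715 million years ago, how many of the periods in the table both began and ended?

3

715 Ma sits inside the Cryogenian (720–635) and 422.2 Ma inside the Silurian (443.8–419.2); neither of those is wholly between the two dates.
The listed periods lying completely between them are Ediacaran, Cambrian, Ordovician — 3 in all.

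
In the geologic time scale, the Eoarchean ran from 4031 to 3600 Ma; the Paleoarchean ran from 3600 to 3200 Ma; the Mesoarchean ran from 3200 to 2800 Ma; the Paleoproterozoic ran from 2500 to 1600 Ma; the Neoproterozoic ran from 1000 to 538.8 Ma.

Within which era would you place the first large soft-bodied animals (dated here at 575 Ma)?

Neoproterozoic

575 Ma lies between 1000 and 538.8 Ma, so it falls in the Neoproterozoic.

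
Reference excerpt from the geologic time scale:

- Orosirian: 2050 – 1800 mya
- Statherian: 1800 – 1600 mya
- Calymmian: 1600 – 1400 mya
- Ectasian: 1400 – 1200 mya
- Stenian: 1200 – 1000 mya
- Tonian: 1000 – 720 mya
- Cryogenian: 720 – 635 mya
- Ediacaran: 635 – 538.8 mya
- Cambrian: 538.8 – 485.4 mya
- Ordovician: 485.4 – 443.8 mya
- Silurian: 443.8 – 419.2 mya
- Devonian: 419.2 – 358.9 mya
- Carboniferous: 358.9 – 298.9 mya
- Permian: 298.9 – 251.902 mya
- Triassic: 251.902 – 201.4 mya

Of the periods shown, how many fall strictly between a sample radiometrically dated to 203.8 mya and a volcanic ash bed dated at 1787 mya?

12

1787 Ma sits inside the Statherian (1800–1600) and 203.8 Ma inside the Triassic (251.902–201.4); neither of those is wholly between the two dates.
The listed periods lying completely between them are Calymmian, Ectasian, Stenian, Tonian, Cryogenian, Ediacaran, Cambrian, Ordovician, Silurian, Devonian, Carboniferous, Permian — 12 in all.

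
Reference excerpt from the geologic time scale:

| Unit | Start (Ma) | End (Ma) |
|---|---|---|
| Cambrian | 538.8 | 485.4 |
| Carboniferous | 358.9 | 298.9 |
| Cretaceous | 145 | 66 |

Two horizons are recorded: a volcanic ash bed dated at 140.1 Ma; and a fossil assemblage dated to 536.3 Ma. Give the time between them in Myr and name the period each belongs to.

Elapsed time: 536.3 − 140.1 = 396.2 Myr.
140.1 Ma lies within 145–66 Ma: Cretaceous.
536.3 Ma lies within 538.8–485.4 Ma: Cambrian.

396.2 million years apart; the first in the Cretaceous, the second in the Cambrian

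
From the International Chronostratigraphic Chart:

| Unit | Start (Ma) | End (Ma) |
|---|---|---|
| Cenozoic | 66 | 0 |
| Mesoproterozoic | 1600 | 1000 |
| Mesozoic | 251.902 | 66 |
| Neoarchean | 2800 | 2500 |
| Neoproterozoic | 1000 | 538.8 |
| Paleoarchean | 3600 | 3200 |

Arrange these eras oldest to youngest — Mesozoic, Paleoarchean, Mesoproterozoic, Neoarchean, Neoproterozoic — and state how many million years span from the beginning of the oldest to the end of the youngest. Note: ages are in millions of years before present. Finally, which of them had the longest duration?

From the excerpt: Mesozoic 251.902–66; Paleoarchean 3600–3200; Mesoproterozoic 1600–1000; Neoarchean 2800–2500; Neoproterozoic 1000–538.8 (Ma).
Larger Ma is earlier, so the oldest is Paleoarchean and the youngest is Mesozoic; oldest to youngest: Paleoarchean, Neoarchean, Mesoproterozoic, Neoproterozoic, Mesozoic.
Oldest start 3600 minus youngest end 66 gives 3534 Myr overall.
Individual lengths (start − end): Paleoarchean 400; Mesoproterozoic 600; Mesozoic 185.902; Neoarchean 300; Neoproterozoic 461.2. The largest is Mesoproterozoic at 600 Myr.

Paleoarchean → Neoarchean → Mesoproterozoic → Neoproterozoic → Mesozoic; total span 3534 Myr; longest is Mesoproterozoic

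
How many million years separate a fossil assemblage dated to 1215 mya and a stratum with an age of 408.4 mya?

1215 − 408.4 = 806.6 million years.

806.6 million years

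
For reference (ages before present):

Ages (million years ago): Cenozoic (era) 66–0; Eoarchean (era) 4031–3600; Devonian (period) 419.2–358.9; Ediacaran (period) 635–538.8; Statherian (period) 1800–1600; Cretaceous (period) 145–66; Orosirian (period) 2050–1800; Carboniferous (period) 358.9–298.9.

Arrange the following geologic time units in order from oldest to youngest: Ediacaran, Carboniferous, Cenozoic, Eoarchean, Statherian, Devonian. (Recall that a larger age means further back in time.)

The oldest of these is Eoarchean (starts 4031 Ma) and the youngest is Cenozoic (ends 0 Ma).
In between, by decreasing start age: Statherian (1800), Ediacaran (635), Devonian (419.2), Carboniferous (358.9).

Eoarchean, Statherian, Ediacaran, Devonian, Carboniferous, Cenozoic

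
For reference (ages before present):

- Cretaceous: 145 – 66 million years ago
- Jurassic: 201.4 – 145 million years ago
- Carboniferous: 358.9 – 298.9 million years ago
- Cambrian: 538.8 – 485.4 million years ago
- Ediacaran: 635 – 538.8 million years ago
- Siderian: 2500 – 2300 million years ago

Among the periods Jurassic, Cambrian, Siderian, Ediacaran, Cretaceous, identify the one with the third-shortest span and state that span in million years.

Cretaceous, 79 million years

Start − end for each: Jurassic 201.4 − 145 = 56.4; Cambrian 538.8 − 485.4 = 53.4; Siderian 2500 − 2300 = 200; Ediacaran 635 − 538.8 = 96.2; Cretaceous 145 − 66 = 79.
Ranking these from shortest: Cambrian < Jurassic < Cretaceous < Ediacaran < Siderian.
Position 3 in that ranking is Cretaceous, which lasted 79 Myr.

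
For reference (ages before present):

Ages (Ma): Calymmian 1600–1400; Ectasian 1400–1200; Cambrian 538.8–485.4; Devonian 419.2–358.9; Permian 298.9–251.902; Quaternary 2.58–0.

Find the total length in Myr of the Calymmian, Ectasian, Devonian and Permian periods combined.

Each duration: Calymmian = 200; Ectasian = 200; Devonian = 60.3; Permian = 46.998.
Sum: 200 + 200 + 60.3 + 46.998 = 507.298 Myr.

507.298 million years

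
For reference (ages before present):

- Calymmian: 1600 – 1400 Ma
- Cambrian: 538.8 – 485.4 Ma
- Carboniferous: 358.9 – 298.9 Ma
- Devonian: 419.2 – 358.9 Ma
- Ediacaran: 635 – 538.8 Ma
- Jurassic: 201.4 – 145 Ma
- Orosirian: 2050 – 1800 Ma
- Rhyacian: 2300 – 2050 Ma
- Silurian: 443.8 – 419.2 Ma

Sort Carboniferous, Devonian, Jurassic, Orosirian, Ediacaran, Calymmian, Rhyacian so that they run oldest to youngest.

Sorting by start age (descending Ma, since larger Ma = older): Rhyacian began 2300, Orosirian began 2050, Calymmian began 1600, Ediacaran began 635, Devonian began 419.2, Carboniferous began 358.9, Jurassic began 201.4.

Rhyacian, then Orosirian, then Calymmian, then Ediacaran, then Devonian, then Carboniferous, then Jurassic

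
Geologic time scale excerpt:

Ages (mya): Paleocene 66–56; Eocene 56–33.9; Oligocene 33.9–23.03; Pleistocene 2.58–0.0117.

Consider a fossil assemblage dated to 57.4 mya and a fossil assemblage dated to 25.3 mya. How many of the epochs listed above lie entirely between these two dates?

1

The older date is 57.4 Ma and the younger is 25.3 Ma.
Epochs with start < 57.4 and end > 25.3 Ma: Eocene (56–33.9).
That is 1 complete epoch.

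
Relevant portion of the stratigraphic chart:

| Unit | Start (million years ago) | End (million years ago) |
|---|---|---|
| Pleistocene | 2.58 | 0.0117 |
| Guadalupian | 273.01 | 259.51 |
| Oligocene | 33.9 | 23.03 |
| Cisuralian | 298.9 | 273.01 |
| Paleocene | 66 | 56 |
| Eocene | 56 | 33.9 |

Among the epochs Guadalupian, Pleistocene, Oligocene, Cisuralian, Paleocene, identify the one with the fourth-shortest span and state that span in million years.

Start − end for each: Guadalupian 273.01 − 259.51 = 13.5; Pleistocene 2.58 − 0.0117 = 2.5683; Oligocene 33.9 − 23.03 = 10.87; Cisuralian 298.9 − 273.01 = 25.89; Paleocene 66 − 56 = 10.
Ranking these from shortest: Pleistocene < Paleocene < Oligocene < Guadalupian < Cisuralian.
Position 4 in that ranking is Guadalupian, which lasted 13.5 Myr.

Guadalupian, 13.5 million years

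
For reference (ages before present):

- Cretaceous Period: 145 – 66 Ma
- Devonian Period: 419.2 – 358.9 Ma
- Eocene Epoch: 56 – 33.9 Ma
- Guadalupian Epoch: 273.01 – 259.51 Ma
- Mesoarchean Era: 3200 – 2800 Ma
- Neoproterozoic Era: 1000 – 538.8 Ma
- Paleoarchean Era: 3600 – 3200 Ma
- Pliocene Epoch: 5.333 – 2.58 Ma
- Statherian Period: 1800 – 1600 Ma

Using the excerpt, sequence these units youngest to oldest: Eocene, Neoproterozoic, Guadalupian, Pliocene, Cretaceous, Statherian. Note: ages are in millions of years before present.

Pliocene, Eocene, Cretaceous, Guadalupian, Neoproterozoic, Statherian

The oldest of these is Statherian (starts 1800 Ma) and the youngest is Pliocene (ends 2.58 Ma).
In between, by decreasing start age: Neoproterozoic (1000), Guadalupian (273.01), Cretaceous (145), Eocene (56).
Listing youngest first means reversing that sequence.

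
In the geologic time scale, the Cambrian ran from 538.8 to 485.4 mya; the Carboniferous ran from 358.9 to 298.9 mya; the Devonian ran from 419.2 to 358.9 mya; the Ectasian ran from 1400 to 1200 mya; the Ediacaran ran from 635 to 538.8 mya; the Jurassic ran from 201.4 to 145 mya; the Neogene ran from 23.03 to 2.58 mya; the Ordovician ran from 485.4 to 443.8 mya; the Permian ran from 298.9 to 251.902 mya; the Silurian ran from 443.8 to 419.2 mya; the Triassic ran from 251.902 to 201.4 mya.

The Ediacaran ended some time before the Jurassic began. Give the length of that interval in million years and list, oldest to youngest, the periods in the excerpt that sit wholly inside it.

End of Ediacaran = 538.8 Ma; start of Jurassic = 201.4 Ma.
Gap = 538.8 − 201.4 = 337.4 Myr.
Periods wholly inside 538.8–201.4 Ma: Cambrian (538.8–485.4), Ordovician (485.4–443.8), Silurian (443.8–419.2), Devonian (419.2–358.9), Carboniferous (358.9–298.9), Permian (298.9–251.902), Triassic (251.902–201.4).

337.4 million years; Cambrian, Ordovician, Silurian, Devonian, Carboniferous, Permian, Triassic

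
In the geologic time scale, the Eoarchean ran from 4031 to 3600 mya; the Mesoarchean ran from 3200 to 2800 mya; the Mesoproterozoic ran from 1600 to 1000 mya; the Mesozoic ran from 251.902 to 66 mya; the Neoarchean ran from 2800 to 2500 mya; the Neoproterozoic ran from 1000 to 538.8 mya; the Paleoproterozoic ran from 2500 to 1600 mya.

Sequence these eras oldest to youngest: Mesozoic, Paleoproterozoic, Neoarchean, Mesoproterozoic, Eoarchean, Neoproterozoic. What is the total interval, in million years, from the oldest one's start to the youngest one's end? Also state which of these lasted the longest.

Eoarchean → Neoarchean → Paleoproterozoic → Mesoproterozoic → Neoproterozoic → Mesozoic; total span 3965 Myr; longest is Paleoproterozoic

From the excerpt: Mesozoic 251.902–66; Paleoproterozoic 2500–1600; Neoarchean 2800–2500; Mesoproterozoic 1600–1000; Eoarchean 4031–3600; Neoproterozoic 1000–538.8 (Ma).
Larger Ma is earlier, so the oldest is Eoarchean and the youngest is Mesozoic; oldest to youngest: Eoarchean, Neoarchean, Paleoproterozoic, Mesoproterozoic, Neoproterozoic, Mesozoic.
Oldest start 4031 minus youngest end 66 gives 3965 Myr overall.
Individual lengths (start − end): Mesoproterozoic 600; Neoarchean 300; Mesozoic 185.902; Paleoproterozoic 900; Eoarchean 431; Neoproterozoic 461.2. The largest is Paleoproterozoic at 900 Myr.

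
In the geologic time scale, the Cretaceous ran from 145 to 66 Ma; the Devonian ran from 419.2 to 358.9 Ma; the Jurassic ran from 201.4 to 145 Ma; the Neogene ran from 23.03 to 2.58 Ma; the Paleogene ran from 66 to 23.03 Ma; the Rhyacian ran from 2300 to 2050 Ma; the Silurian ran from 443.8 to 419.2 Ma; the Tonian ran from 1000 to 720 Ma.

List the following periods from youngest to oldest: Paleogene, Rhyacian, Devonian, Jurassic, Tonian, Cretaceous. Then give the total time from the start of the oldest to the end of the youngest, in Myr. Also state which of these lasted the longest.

Paleogene → Cretaceous → Jurassic → Devonian → Tonian → Rhyacian; total span 2276.97 Myr; longest is Tonian

From the excerpt: Paleogene 66–23.03; Rhyacian 2300–2050; Devonian 419.2–358.9; Jurassic 201.4–145; Tonian 1000–720; Cretaceous 145–66 (Ma).
Larger Ma is earlier, so the oldest is Rhyacian and the youngest is Paleogene; youngest to oldest: Paleogene, Cretaceous, Jurassic, Devonian, Tonian, Rhyacian.
Oldest start 2300 minus youngest end 23.03 gives 2276.97 Myr overall.
Individual lengths (start − end): Jurassic 56.4; Devonian 60.3; Paleogene 42.97; Tonian 280; Rhyacian 250; Cretaceous 79. The largest is Tonian at 280 Myr.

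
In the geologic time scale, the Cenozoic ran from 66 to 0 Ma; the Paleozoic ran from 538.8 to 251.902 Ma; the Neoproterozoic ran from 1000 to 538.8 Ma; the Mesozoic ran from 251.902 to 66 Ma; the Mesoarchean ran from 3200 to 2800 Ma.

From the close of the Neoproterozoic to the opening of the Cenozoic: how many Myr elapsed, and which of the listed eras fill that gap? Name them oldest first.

472.8 million years; Paleozoic, Mesozoic

The Neoproterozoic closes at 538.8 Ma and the Cenozoic opens at 66 Ma, so the interval is 538.8 − 66 = 472.8 Myr.
An era fits inside if it starts at or after 538.8 Ma and ends at or before 66 Ma; oldest first that gives Paleozoic, Mesozoic.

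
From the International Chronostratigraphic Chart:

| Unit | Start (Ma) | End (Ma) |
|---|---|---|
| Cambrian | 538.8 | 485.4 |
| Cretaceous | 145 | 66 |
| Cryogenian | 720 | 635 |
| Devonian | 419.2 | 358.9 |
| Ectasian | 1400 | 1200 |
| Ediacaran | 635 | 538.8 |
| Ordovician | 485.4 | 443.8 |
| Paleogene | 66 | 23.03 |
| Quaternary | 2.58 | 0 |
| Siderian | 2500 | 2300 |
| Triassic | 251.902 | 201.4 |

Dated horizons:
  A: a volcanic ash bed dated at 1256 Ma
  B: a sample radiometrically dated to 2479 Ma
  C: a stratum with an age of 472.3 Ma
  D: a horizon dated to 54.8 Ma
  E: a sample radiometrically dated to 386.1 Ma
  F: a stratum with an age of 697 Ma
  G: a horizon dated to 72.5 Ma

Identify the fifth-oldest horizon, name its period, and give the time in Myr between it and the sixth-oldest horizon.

E, in the Devonian; 313.6 million years to G

Larger Ma means older, so oldest first: B 2479 > A 1256 > F 697 > C 472.3 > E 386.1 > G 72.5 > D 54.8.
Counting 5 along gives E (386.1 Ma); the excerpt puts that inside the Devonian, 419.2–358.9 Ma.
Next in line is G (72.5 Ma), and 386.1 − 72.5 = 313.6 Myr.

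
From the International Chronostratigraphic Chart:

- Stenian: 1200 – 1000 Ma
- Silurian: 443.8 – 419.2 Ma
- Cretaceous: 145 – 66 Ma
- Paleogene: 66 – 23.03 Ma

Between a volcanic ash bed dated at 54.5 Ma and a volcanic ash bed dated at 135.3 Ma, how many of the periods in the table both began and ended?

Checking each listed span, none has both start < 135.3 Ma and end > 54.5 Ma — every period straddles one of the two dates or lies outside them — so the count is 0.

0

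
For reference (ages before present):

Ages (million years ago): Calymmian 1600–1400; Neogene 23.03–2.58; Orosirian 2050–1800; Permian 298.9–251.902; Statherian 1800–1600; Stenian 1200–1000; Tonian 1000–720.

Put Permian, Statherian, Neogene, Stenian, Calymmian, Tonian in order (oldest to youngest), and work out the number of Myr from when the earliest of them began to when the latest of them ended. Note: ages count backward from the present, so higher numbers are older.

Start ages (Ma): Statherian 1800, Calymmian 1600, Stenian 1200, Tonian 1000, Permian 298.9, Neogene 23.03.
Ordered oldest to youngest: Statherian, Calymmian, Stenian, Tonian, Permian, Neogene.
Span = 1800 − 2.58 = 1797.42 Myr.

Statherian → Calymmian → Stenian → Tonian → Permian → Neogene; total span 1797.42 Myr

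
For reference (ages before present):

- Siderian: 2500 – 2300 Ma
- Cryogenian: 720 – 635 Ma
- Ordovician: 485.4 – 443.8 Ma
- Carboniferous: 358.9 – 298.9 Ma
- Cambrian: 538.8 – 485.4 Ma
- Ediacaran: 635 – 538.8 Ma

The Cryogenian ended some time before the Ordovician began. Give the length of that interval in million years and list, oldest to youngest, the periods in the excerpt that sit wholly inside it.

End of Cryogenian = 635 Ma; start of Ordovician = 485.4 Ma.
Gap = 635 − 485.4 = 149.6 Myr.
Periods wholly inside 635–485.4 Ma: Ediacaran (635–538.8), Cambrian (538.8–485.4).

149.6 million years; Ediacaran, Cambrian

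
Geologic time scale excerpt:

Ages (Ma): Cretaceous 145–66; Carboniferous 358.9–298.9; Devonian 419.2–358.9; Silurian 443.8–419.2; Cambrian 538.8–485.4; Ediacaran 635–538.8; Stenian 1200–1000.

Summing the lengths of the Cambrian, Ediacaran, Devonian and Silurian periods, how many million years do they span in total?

234.5 million years

Each duration: Cambrian = 53.4; Ediacaran = 96.2; Devonian = 60.3; Silurian = 24.6.
Sum: 53.4 + 96.2 + 60.3 + 24.6 = 234.5 Myr.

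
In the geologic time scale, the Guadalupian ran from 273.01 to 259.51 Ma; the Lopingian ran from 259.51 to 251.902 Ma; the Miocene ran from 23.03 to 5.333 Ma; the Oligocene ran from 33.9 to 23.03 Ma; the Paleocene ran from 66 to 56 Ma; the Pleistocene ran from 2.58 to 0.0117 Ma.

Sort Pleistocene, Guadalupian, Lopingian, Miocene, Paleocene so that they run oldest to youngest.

Guadalupian, Lopingian, Paleocene, Miocene, Pleistocene

Sorting by start age (descending Ma, since larger Ma = older): Guadalupian began 273.01, Lopingian began 259.51, Paleocene began 66, Miocene began 23.03, Pleistocene began 2.58.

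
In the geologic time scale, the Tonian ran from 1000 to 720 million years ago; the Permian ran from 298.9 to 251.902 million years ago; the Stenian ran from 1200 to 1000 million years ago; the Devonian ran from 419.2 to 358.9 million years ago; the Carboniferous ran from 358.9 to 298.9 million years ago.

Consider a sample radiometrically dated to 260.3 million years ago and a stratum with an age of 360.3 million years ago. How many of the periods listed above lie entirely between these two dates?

1

360.3 Ma sits inside the Devonian (419.2–358.9) and 260.3 Ma inside the Permian (298.9–251.902); neither of those is wholly between the two dates.
The listed periods lying completely between them are Carboniferous — 1 in all.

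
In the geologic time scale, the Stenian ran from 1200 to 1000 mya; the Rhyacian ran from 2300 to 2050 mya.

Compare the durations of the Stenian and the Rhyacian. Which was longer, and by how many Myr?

Rhyacian, by 50 million years

Stenian: 1200 − 1000 = 200 Myr.
Rhyacian: 2300 − 2050 = 250 Myr.
Difference: 250 − 200 = 50 Myr, so the Rhyacian was longer.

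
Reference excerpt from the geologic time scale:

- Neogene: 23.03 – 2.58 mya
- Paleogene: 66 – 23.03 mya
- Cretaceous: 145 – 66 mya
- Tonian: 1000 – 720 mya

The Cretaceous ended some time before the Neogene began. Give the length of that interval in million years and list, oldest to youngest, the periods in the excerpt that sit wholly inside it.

The Cretaceous closes at 66 Ma and the Neogene opens at 23.03 Ma, so the interval is 66 − 23.03 = 42.97 Myr.
A period fits inside if it starts at or after 66 Ma and ends at or before 23.03 Ma; oldest first that gives Paleogene.

42.97 million years; Paleogene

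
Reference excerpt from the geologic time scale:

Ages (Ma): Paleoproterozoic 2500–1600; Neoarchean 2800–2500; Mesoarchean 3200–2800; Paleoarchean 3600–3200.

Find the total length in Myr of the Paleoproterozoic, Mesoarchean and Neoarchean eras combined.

1600 million years

Each duration: Paleoproterozoic = 900; Mesoarchean = 400; Neoarchean = 300.
Sum: 900 + 400 + 300 = 1600 Myr.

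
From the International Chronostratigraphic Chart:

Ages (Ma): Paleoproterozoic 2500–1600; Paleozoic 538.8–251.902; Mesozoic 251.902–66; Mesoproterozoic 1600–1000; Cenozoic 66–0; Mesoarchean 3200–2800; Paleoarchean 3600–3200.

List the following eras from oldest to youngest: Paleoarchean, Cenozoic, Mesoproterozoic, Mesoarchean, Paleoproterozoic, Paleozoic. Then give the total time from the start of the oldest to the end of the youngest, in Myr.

Start ages (Ma): Paleoarchean 3600, Mesoarchean 3200, Paleoproterozoic 2500, Mesoproterozoic 1600, Paleozoic 538.8, Cenozoic 66.
Ordered oldest to youngest: Paleoarchean, Mesoarchean, Paleoproterozoic, Mesoproterozoic, Paleozoic, Cenozoic.
Span = 3600 − 0 = 3600 Myr.

Paleoarchean, Mesoarchean, Paleoproterozoic, Mesoproterozoic, Paleozoic, Cenozoic; total span 3600 Myr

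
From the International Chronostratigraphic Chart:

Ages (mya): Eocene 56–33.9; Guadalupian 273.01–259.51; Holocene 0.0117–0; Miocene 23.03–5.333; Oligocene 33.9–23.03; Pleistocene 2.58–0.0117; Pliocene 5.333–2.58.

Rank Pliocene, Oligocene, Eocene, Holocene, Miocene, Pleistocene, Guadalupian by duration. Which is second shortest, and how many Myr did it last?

Start − end for each: Pliocene 5.333 − 2.58 = 2.753; Oligocene 33.9 − 23.03 = 10.87; Eocene 56 − 33.9 = 22.1; Holocene 0.0117 − 0 = 0.0117; Miocene 23.03 − 5.333 = 17.697; Pleistocene 2.58 − 0.0117 = 2.5683; Guadalupian 273.01 − 259.51 = 13.5.
Ranking these from shortest: Holocene < Pleistocene < Pliocene < Oligocene < Guadalupian < Miocene < Eocene.
Position 2 in that ranking is Pleistocene, which lasted 2.5683 Myr.

Pleistocene, 2.5683 million years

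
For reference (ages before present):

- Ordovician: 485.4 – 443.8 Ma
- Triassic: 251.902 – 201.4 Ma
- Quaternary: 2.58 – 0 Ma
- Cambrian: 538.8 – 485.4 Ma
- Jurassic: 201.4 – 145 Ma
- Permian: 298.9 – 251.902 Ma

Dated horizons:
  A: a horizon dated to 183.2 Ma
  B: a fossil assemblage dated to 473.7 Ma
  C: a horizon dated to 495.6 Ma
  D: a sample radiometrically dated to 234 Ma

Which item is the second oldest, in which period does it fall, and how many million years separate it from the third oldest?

B, in the Ordovician; 239.7 million years to D

Sorted oldest-first by Ma: C (495.6), B (473.7), D (234), A (183.2).
The second oldest is B at 473.7 Ma, which lies in 485.4–443.8 Ma: the Ordovician.
The third oldest is D at 234 Ma; separation = |473.7 − 234| = 239.7 Myr.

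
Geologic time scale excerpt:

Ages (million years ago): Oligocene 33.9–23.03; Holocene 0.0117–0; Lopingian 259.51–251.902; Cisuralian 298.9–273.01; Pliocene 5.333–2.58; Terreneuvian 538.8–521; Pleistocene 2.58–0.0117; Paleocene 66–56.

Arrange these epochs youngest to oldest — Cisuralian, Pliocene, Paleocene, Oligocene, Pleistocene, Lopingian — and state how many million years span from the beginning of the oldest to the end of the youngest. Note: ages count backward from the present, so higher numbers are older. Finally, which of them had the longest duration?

From the excerpt: Cisuralian 298.9–273.01; Pliocene 5.333–2.58; Paleocene 66–56; Oligocene 33.9–23.03; Pleistocene 2.58–0.0117; Lopingian 259.51–251.902 (Ma).
Larger Ma is earlier, so the oldest is Cisuralian and the youngest is Pleistocene; youngest to oldest: Pleistocene, Pliocene, Oligocene, Paleocene, Lopingian, Cisuralian.
Oldest start 298.9 minus youngest end 0.0117 gives 298.8883 Myr overall.
Individual lengths (start − end): Cisuralian 25.89; Oligocene 10.87; Lopingian 7.608; Paleocene 10; Pleistocene 2.5683; Pliocene 2.753. The largest is Cisuralian at 25.89 Myr.

Pleistocene → Pliocene → Oligocene → Paleocene → Lopingian → Cisuralian; total span 298.8883 Myr; longest is Cisuralian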